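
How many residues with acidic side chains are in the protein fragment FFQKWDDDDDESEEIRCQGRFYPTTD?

9

Only D (aspartate) and E (glutamate) carry a side-chain carboxylic acid.
Matching residues: D6, D7, D8, D9, D10, E11, E13, E14, D26.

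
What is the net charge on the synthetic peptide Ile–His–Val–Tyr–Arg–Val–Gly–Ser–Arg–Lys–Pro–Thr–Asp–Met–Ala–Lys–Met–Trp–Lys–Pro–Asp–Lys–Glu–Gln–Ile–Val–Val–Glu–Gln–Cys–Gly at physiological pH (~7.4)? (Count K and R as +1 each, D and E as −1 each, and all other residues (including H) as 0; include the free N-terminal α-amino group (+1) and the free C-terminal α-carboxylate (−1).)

Positive (K, R): Arg5, Arg9, Lys10, Lys16, Lys19, Lys22 → +6.
Negative (D, E): Asp13, Asp21, Glu23, Glu28 → −4.
The N-terminus (+1) and C-terminus (−1) cancel.
Net charge = (+6) + (−4) = +2.

+2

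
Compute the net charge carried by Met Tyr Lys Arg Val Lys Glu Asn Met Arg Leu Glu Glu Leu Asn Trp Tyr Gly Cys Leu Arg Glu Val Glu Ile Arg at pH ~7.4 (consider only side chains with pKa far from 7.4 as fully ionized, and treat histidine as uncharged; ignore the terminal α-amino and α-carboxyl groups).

+1

At pH ~7.4 the Lys and Arg side chains are protonated (+1), the Asp and Glu side chains are deprotonated (−1), and with His taken as neutral all other side chains carry no charge.
Positive (K, R): Lys3, Arg4, Lys6, Arg10, Arg21, Arg26 → +6.
Negative (D, E): Glu7, Glu12, Glu13, Glu22, Glu24 → −5.
Net charge = (+6) + (−5) = +1.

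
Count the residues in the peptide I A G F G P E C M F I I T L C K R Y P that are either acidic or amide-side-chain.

1

Acidic: D, E. Amide-side-chain: N, Q.
Acidic residues here: E7 (1).
Amide-side-chain residues here: none (0).
The two groups share no amino acid, so total = 1 + 0 = 1.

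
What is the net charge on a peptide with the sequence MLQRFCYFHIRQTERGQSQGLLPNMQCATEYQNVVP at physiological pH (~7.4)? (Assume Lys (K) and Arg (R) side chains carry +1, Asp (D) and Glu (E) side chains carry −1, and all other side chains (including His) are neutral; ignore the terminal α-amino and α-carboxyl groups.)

+1

Positive (K, R): R4, R11, R15 → +3.
Negative (D, E): E14, E30 → −2.
Net charge = (+3) + (−2) = +1.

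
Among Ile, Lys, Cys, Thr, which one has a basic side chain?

Lys

Lysine (K), arginine (R), and histidine (H) have basic, nitrogen-containing side chains.
Of the listed options, only Lys belongs to this group.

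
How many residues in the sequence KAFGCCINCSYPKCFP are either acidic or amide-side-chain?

Acidic: D, E. Amide-side-chain: N, Q.
Acidic residues here: none (0).
Amide-side-chain residues here: N8 (1).
The two groups share no amino acid, so total = 0 + 1 = 1.

1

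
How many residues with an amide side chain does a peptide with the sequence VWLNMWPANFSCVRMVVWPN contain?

The amide-side-chain residues are Asn (N) and Gln (Q).
Matching residues: N4, N9, N20.

3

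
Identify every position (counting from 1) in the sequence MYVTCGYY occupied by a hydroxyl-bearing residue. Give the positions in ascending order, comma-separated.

Serine (S), threonine (T), and tyrosine (Y) each carry a hydroxyl group on the side chain.
Matching residues: Y2, T4, Y7, Y8.

2, 4, 7, 8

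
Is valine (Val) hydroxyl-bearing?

S, T, and Y are the three residues with a side-chain hydroxyl.
Valine is not in this group.

No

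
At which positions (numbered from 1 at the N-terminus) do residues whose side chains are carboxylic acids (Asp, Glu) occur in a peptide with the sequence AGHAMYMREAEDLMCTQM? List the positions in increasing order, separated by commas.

Matching residues: E9, E11, D12.

9, 11, 12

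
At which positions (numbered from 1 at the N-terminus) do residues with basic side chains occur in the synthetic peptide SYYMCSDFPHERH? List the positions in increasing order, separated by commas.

10, 12, 13

The basic amino acids are Lys (K), Arg (R), and His (H).
Matching residues: H10, R12, H13.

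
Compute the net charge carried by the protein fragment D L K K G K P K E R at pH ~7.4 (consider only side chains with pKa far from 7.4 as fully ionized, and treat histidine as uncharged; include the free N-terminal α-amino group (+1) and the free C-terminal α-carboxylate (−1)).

The side chains ionized at physiological pH are Lys/Arg (+1) and Asp/Glu (−1); with His treated as neutral, nothing else contributes.
Positive (K, R): K3, K4, K6, K8, R10 → +5.
Negative (D, E): D1, E9 → −2.
The N-terminus (+1) and C-terminus (−1) cancel.
Net charge = (+5) + (−2) = +3.

+3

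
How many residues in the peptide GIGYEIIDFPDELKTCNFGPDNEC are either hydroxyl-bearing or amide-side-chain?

4

Hydroxyl-bearing: S, T, Y. Amide-side-chain: N, Q.
Hydroxyl-bearing residues here: Y4, T15 (2).
Amide-side-chain residues here: N17, N22 (2).
The two groups share no amino acid, so total = 2 + 2 = 4.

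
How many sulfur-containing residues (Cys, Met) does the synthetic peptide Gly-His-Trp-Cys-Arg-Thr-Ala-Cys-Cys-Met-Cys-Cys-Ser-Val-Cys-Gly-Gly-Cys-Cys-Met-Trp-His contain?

10

Matching residues: Cys4, Cys8, Cys9, Met10, Cys11, Cys12, Cys15, Cys18, Cys19, Met20.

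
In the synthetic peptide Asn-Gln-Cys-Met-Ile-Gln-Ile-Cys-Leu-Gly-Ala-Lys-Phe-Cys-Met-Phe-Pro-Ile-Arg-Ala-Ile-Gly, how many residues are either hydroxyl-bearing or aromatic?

Hydroxyl-bearing: S, T, Y. Aromatic: F, W, Y.
Hydroxyl-bearing residues here: none (0).
Aromatic residues here: Phe13, Phe16 (2).
(Y belongs to both groups, but none appear in this sequence.) Total = 0 + 2 = 2.

2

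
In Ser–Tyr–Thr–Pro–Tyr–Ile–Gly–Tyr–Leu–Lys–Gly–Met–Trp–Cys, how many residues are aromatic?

The aromatic amino acids are Phe (F, benzyl), Trp (W, indole), and Tyr (Y, phenol).
Matching residues: Tyr2, Tyr5, Tyr8, Trp13.

4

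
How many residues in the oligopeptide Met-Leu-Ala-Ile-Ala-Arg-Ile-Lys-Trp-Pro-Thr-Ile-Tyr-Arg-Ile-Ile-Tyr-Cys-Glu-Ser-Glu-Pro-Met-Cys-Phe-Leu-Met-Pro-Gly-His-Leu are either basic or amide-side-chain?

Basic: H, K, R. Amide-side-chain: N, Q.
Basic residues here: Arg6, Lys8, Arg14, His30 (4).
Amide-side-chain residues here: none (0).
The two groups share no amino acid, so total = 4 + 0 = 4.

4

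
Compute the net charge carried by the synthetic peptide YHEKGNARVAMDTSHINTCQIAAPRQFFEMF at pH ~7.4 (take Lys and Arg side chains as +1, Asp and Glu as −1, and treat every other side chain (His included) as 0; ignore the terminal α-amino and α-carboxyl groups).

Positive (K, R): K4, R8, R25 → +3.
Negative (D, E): E3, D12, E29 → −3.
Net charge = (+3) + (−3) = 0.

0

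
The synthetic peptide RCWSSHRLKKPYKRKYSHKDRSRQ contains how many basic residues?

K, R, and H are the three residues with basic side chains (ε-amine, guanidinium, and imidazole respectively).
Matching residues: R1, H6, R7, K9, K10, K13, R14, K15, H18, K19, R21, R23.

12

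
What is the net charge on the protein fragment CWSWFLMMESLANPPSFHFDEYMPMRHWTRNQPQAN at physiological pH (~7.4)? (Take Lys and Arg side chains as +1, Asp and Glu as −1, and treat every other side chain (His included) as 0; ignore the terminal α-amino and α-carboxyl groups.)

Positive (K, R): R26, R30 → +2.
Negative (D, E): E9, D20, E21 → −3.
Net charge = (+2) + (−3) = −1.

-1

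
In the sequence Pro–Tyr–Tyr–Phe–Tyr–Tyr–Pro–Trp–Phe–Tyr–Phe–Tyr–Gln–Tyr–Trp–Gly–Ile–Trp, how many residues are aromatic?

Phenylalanine (F), tryptophan (W), and tyrosine (Y) have aromatic ring side chains.
Matching residues: Tyr2, Tyr3, Phe4, Tyr5, Tyr6, Trp8, Phe9, Tyr10, Phe11, Tyr12, Tyr14, Trp15, Trp18.

13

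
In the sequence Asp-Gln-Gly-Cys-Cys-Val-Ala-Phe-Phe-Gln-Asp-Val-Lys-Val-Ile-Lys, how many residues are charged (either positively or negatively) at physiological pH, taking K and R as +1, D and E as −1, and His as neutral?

Charged side chains at pH ~7.4: K, R (positive); D, E (negative).
Matching residues: Asp1, Asp11, Lys13, Lys16.

4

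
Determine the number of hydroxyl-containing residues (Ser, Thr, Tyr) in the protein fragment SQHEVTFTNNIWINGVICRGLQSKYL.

5

Matching residues: S1, T6, T8, S23, Y25.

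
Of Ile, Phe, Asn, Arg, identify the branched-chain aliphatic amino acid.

Ile

V, L, and I make up the branched-chain aliphatic group.
Of the listed options, only Ile belongs to this group.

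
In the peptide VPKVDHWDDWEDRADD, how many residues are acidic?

Only D (aspartate) and E (glutamate) carry a side-chain carboxylic acid.
Matching residues: D5, D8, D9, E11, D12, D15, D16.

7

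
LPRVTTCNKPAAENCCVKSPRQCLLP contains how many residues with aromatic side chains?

Phenylalanine (F), tryptophan (W), and tyrosine (Y) have aromatic ring side chains.
None of the 26 residues belong to this group.

0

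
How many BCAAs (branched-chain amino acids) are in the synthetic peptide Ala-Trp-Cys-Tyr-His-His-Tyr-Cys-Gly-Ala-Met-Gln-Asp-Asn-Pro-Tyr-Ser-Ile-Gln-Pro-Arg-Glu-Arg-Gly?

1

V, L, and I make up the branched-chain aliphatic group.
Matching residues: Ile18.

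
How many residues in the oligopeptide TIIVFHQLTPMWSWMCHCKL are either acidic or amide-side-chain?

Acidic: D, E. Amide-side-chain: N, Q.
Acidic residues here: none (0).
Amide-side-chain residues here: Q7 (1).
The two groups share no amino acid, so total = 0 + 1 = 1.

1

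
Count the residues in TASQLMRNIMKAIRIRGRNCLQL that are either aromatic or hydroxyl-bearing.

Aromatic: F, W, Y. Hydroxyl-bearing: S, T, Y.
Aromatic residues here: none (0).
Hydroxyl-bearing residues here: T1, S3 (2).
(Y belongs to both groups, but none appear in this sequence.) Total = 0 + 2 = 2.

2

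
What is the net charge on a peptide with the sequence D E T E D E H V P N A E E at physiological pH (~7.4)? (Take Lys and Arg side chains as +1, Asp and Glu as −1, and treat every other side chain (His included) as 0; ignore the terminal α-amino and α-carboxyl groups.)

Positive (K, R): none → +0.
Negative (D, E): D1, E2, E4, D5, E6, E12, E13 → −7.
Net charge = (+0) + (−7) = −7.

-7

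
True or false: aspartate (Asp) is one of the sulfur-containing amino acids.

False

Cysteine (C, thiol) and methionine (M, thioether) are the two sulfur-containing amino acids.
Aspartate is not in this group.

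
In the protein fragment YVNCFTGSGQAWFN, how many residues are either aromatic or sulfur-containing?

Aromatic: F, W, Y. Sulfur-containing: C, M.
Aromatic residues here: Y1, F5, W12, F13 (4).
Sulfur-containing residues here: C4 (1).
The two groups share no amino acid, so total = 4 + 1 = 5.

5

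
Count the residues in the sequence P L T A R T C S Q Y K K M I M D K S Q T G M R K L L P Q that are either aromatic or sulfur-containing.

Aromatic: F, W, Y. Sulfur-containing: C, M.
Aromatic residues here: Y10 (1).
Sulfur-containing residues here: C7, M13, M15, M22 (4).
The two groups share no amino acid, so total = 1 + 4 = 5.

5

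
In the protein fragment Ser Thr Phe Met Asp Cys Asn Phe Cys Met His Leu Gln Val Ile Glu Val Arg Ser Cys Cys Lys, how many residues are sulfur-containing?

Only Cys (C) and Met (M) have a sulfur atom in the side chain.
Matching residues: Met4, Cys6, Cys9, Met10, Cys20, Cys21.

6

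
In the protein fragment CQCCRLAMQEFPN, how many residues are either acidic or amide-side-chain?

4

Acidic: D, E. Amide-side-chain: N, Q.
Acidic residues here: E10 (1).
Amide-side-chain residues here: Q2, Q9, N13 (3).
The two groups share no amino acid, so total = 1 + 3 = 4.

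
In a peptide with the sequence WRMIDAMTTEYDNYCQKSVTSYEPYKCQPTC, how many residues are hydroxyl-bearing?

10

Serine (S), threonine (T), and tyrosine (Y) each carry a hydroxyl group on the side chain.
Matching residues: T8, T9, Y11, Y14, S18, T20, S21, Y22, Y25, T30.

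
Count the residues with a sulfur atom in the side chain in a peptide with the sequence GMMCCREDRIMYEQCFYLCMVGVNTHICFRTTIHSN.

Cysteine (C, thiol) and methionine (M, thioether) are the two sulfur-containing amino acids.
Matching residues: M2, M3, C4, C5, M11, C15, C19, M20, C28.

9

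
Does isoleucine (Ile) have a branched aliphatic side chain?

Yes

The BCAAs are Val, Leu, and Ile — aliphatic side chains with a branch point.
Isoleucine is in this group.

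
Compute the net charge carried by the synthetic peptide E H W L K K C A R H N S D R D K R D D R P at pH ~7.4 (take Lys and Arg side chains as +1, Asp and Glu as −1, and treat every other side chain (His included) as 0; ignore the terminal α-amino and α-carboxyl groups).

Positive (K, R): K5, K6, R9, R14, K16, R17, R20 → +7.
Negative (D, E): E1, D13, D15, D18, D19 → −5.
Net charge = (+7) + (−5) = +2.

+2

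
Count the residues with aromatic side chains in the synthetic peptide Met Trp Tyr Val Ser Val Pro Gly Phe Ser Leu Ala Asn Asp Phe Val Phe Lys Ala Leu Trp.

F, W, and Y each carry an aromatic ring on the side chain.
Matching residues: Trp2, Tyr3, Phe9, Phe15, Phe17, Trp21.

6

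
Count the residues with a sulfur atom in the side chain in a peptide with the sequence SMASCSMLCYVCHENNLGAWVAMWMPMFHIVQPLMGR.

9

Cysteine (C, thiol) and methionine (M, thioether) are the two sulfur-containing amino acids.
Matching residues: M2, C5, M7, C9, C12, M23, M25, M27, M35.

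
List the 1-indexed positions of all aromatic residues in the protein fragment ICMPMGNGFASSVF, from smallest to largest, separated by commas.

The aromatic amino acids are Phe (F, benzyl), Trp (W, indole), and Tyr (Y, phenol).
Matching residues: F9, F14.

9, 14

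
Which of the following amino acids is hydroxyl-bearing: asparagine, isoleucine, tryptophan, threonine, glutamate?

threonine

S, T, and Y are the three residues with a side-chain hydroxyl.
Of the listed options, only threonine belongs to this group.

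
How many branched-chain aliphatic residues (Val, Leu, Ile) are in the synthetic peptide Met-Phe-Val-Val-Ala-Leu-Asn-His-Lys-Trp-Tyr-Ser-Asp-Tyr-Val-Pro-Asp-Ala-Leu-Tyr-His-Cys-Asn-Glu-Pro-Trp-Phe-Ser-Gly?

Matching residues: Val3, Val4, Leu6, Val15, Leu19.

5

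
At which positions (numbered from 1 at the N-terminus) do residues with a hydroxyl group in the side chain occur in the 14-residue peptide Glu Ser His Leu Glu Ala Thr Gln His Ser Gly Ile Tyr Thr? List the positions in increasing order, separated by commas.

2, 7, 10, 13, 14

Serine (S), threonine (T), and tyrosine (Y) each carry a hydroxyl group on the side chain.
Matching residues: Ser2, Thr7, Ser10, Tyr13, Thr14.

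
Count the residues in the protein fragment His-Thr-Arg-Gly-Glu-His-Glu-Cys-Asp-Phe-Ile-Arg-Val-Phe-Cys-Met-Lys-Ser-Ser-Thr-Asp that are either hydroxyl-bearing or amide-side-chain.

Hydroxyl-bearing: S, T, Y. Amide-side-chain: N, Q.
Hydroxyl-bearing residues here: Thr2, Ser18, Ser19, Thr20 (4).
Amide-side-chain residues here: none (0).
The two groups share no amino acid, so total = 4 + 0 = 4.

4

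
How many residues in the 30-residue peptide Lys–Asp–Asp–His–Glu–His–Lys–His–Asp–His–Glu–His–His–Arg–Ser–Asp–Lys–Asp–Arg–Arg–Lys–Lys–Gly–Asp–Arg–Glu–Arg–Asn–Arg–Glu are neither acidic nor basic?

Acidic: D, E. Basic: K, R, H. All other residues are neither.
Matching residues: Ser15, Gly23, Asn28.

3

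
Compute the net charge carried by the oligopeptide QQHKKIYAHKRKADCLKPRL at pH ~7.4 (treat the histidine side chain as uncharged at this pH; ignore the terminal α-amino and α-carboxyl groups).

Near pH 7.4, K and R contribute +1 each, D and E contribute −1 each, and every other side chain (His included, as stated) is uncharged.
Positive (K, R): K4, K5, K10, R11, K12, K17, R19 → +7.
Negative (D, E): D14 → −1.
Net charge = (+7) + (−1) = +6.

+6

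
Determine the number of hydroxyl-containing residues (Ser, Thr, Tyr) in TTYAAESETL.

5

Matching residues: T1, T2, Y3, S7, T9.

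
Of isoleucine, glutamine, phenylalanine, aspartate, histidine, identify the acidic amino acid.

aspartate

Aspartate (D) and glutamate (E) have carboxylic-acid side chains and are the acidic amino acids.
Of the listed options, only aspartate belongs to this group.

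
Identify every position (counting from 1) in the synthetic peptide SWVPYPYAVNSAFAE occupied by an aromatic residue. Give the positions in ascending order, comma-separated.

2, 5, 7, 13

Matching residues: W2, Y5, Y7, F13.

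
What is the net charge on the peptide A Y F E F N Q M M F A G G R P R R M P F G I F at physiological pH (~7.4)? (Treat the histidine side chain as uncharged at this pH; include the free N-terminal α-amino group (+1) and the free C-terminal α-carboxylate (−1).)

Near pH 7.4, K and R contribute +1 each, D and E contribute −1 each, and every other side chain (His included, as stated) is uncharged.
Positive (K, R): R14, R16, R17 → +3.
Negative (D, E): E4 → −1.
The N-terminus (+1) and C-terminus (−1) cancel.
Net charge = (+3) + (−1) = +2.

+2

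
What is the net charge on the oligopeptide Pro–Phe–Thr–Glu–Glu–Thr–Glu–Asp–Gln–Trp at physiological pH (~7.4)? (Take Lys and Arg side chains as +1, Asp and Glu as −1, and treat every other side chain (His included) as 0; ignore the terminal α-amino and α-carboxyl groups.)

Positive (K, R): none → +0.
Negative (D, E): Glu4, Glu5, Glu7, Asp8 → −4.
Net charge = (+0) + (−4) = −4.

-4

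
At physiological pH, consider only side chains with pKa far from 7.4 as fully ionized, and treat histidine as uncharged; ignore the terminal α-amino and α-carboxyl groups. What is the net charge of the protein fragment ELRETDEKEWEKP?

-3

Near pH 7.4, K and R contribute +1 each, D and E contribute −1 each, and every other side chain (His included, as stated) is uncharged.
Positive (K, R): R3, K8, K12 → +3.
Negative (D, E): E1, E4, D6, E7, E9, E11 → −6.
Net charge = (+3) + (−6) = −3.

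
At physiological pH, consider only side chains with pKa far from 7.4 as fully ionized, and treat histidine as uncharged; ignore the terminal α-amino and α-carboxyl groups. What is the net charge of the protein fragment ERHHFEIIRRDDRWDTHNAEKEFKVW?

The side chains ionized at physiological pH are Lys/Arg (+1) and Asp/Glu (−1); with His treated as neutral, nothing else contributes.
Positive (K, R): R2, R9, R10, R13, K21, K24 → +6.
Negative (D, E): E1, E6, D11, D12, D15, E20, E22 → −7.
Net charge = (+6) + (−7) = −1.

-1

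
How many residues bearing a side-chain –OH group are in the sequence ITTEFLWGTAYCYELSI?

S, T, and Y are the three residues with a side-chain hydroxyl.
Matching residues: T2, T3, T9, Y11, Y13, S16.

6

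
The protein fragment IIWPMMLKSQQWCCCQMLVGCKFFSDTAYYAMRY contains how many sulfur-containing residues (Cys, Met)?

Matching residues: M5, M6, C13, C14, C15, M17, C21, M32.

8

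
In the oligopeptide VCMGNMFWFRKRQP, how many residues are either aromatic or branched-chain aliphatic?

Aromatic: F, W, Y. Branched-chain aliphatic: I, L, V.
Aromatic residues here: F7, W8, F9 (3).
Branched-chain aliphatic residues here: V1 (1).
The two groups share no amino acid, so total = 3 + 1 = 4.

4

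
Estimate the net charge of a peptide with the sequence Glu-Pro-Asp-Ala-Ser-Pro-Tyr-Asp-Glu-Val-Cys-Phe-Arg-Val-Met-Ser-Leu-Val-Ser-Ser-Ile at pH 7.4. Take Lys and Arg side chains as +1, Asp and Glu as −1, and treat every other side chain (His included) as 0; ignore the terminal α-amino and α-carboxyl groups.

-3

Positive (K, R): Arg13 → +1.
Negative (D, E): Glu1, Asp3, Asp8, Glu9 → −4.
Net charge = (+1) + (−4) = −3.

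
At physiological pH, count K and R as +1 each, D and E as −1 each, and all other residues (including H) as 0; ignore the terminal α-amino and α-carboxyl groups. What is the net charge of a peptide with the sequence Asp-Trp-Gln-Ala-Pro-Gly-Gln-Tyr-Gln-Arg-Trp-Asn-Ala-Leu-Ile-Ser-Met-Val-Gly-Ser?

0

Positive (K, R): Arg10 → +1.
Negative (D, E): Asp1 → −1.
Net charge = (+1) + (−1) = 0.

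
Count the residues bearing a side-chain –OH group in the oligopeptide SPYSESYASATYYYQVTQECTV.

12

Serine (S), threonine (T), and tyrosine (Y) each carry a hydroxyl group on the side chain.
Matching residues: S1, Y3, S4, S6, Y7, S9, T11, Y12, Y13, Y14, T17, T21.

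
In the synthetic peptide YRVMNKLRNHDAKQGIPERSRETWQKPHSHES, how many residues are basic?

10

K, R, and H are the three residues with basic side chains (ε-amine, guanidinium, and imidazole respectively).
Matching residues: R2, K6, R8, H10, K13, R19, R21, K26, H28, H30.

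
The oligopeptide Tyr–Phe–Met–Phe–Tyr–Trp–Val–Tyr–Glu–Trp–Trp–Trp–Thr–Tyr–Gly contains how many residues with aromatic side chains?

10

F, W, and Y each carry an aromatic ring on the side chain.
Matching residues: Tyr1, Phe2, Phe4, Tyr5, Trp6, Tyr8, Trp10, Trp11, Trp12, Tyr14.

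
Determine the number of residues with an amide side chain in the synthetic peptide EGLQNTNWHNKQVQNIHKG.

7

The amide-side-chain residues are Asn (N) and Gln (Q).
Matching residues: Q4, N5, N7, N10, Q12, Q14, N15.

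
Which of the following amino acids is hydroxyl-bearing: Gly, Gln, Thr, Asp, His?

Serine (S), threonine (T), and tyrosine (Y) each carry a hydroxyl group on the side chain.
Of the listed options, only Thr belongs to this group.

Thr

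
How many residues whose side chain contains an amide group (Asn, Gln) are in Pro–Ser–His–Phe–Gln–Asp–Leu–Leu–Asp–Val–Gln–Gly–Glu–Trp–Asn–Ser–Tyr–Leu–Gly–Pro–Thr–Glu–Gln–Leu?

Matching residues: Gln5, Gln11, Asn15, Gln23.

4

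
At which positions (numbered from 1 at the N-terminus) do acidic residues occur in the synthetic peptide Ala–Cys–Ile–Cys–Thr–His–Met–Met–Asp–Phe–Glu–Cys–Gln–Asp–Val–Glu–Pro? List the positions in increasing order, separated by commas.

9, 11, 14, 16

Aspartate (D) and glutamate (E) have carboxylic-acid side chains and are the acidic amino acids.
Matching residues: Asp9, Glu11, Asp14, Glu16.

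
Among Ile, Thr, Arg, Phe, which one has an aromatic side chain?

Phe

The aromatic amino acids are Phe (F, benzyl), Trp (W, indole), and Tyr (Y, phenol).
Of the listed options, only Phe belongs to this group.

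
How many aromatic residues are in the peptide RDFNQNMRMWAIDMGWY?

F, W, and Y each carry an aromatic ring on the side chain.
Matching residues: F3, W10, W16, Y17.

4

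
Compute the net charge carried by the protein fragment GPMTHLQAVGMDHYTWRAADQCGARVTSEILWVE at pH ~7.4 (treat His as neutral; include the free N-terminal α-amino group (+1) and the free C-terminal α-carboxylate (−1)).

The side chains ionized at physiological pH are Lys/Arg (+1) and Asp/Glu (−1); with His treated as neutral, nothing else contributes.
Positive (K, R): R17, R25 → +2.
Negative (D, E): D12, D20, E29, E34 → −4.
The N-terminus (+1) and C-terminus (−1) cancel.
Net charge = (+2) + (−4) = −2.

-2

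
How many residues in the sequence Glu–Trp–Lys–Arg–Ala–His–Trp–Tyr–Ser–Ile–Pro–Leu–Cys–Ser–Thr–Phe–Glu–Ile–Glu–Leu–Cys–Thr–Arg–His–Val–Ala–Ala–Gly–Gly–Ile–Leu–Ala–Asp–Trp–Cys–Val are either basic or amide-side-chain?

5

Basic: H, K, R. Amide-side-chain: N, Q.
Basic residues here: Lys3, Arg4, His6, Arg23, His24 (5).
Amide-side-chain residues here: none (0).
The two groups share no amino acid, so total = 5 + 0 = 5.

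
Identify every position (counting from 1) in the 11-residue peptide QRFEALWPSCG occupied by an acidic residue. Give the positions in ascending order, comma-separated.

Aspartate (D) and glutamate (E) have carboxylic-acid side chains and are the acidic amino acids.
Matching residues: E4.

4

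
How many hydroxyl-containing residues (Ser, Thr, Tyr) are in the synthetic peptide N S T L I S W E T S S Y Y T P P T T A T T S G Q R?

Matching residues: S2, T3, S6, T9, S10, S11, Y12, Y13, T14, T17, T18, T20, T21, S22.

14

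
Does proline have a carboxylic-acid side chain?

Aspartate (D) and glutamate (E) have carboxylic-acid side chains and are the acidic amino acids.
Proline is not in this group.

No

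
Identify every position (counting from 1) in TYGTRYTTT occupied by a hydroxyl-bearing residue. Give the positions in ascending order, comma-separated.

The –OH-bearing residues are Ser, Thr (aliphatic alcohols), and Tyr (phenol).
Matching residues: T1, Y2, T4, Y6, T7, T8, T9.

1, 2, 4, 6, 7, 8, 9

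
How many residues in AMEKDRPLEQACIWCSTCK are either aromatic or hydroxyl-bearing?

3

Aromatic: F, W, Y. Hydroxyl-bearing: S, T, Y.
Aromatic residues here: W14 (1).
Hydroxyl-bearing residues here: S16, T17 (2).
(Y belongs to both groups, but none appear in this sequence.) Total = 1 + 2 = 3.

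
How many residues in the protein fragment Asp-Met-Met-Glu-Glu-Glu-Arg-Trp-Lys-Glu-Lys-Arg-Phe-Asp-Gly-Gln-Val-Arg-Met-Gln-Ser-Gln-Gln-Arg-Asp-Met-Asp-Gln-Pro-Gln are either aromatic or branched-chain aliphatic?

Aromatic: F, W, Y. Branched-chain aliphatic: I, L, V.
Aromatic residues here: Trp8, Phe13 (2).
Branched-chain aliphatic residues here: Val17 (1).
The two groups share no amino acid, so total = 2 + 1 = 3.

3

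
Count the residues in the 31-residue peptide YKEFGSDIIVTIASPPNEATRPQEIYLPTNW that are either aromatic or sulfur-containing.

Aromatic: F, W, Y. Sulfur-containing: C, M.
Aromatic residues here: Y1, F4, Y26, W31 (4).
Sulfur-containing residues here: none (0).
The two groups share no amino acid, so total = 4 + 0 = 4.

4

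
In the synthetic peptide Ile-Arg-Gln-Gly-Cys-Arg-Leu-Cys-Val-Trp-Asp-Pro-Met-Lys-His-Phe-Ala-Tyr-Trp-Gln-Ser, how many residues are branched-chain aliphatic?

3

V, L, and I make up the branched-chain aliphatic group.
Matching residues: Ile1, Leu7, Val9.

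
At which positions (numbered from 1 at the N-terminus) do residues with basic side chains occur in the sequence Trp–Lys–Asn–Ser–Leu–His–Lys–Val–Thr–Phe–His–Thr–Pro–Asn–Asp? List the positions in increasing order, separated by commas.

2, 6, 7, 11

The basic amino acids are Lys (K), Arg (R), and His (H).
Matching residues: Lys2, His6, Lys7, His11.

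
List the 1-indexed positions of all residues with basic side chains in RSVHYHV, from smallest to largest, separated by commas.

1, 4, 6

The basic amino acids are Lys (K), Arg (R), and His (H).
Matching residues: R1, H4, H6.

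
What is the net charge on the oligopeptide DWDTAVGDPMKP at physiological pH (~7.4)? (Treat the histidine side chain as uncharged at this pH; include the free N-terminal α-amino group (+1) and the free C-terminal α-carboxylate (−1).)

Near pH 7.4, K and R contribute +1 each, D and E contribute −1 each, and every other side chain (His included, as stated) is uncharged.
Positive (K, R): K11 → +1.
Negative (D, E): D1, D3, D8 → −3.
The N-terminus (+1) and C-terminus (−1) cancel.
Net charge = (+1) + (−3) = −2.

-2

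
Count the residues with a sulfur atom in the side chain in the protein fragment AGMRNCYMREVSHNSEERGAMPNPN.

4

The sulfur-bearing residues are cysteine (–SH) and methionine (–S–CH₃).
Matching residues: M3, C6, M8, M21.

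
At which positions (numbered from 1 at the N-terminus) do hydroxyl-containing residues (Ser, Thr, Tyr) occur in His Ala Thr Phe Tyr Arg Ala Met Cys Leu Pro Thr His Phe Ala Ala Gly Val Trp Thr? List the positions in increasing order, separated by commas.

3, 5, 12, 20

Matching residues: Thr3, Tyr5, Thr12, Thr20.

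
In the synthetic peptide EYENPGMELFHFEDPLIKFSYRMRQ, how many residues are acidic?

5

The acidic residues are Asp (D) and Glu (E), whose side chains end in a carboxylate group.
Matching residues: E1, E3, E8, E13, D14.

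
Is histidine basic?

Yes

The basic amino acids are Lys (K), Arg (R), and His (H).
Histidine is in this group.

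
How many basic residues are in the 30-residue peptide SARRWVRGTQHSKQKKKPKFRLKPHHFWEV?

13

K, R, and H are the three residues with basic side chains (ε-amine, guanidinium, and imidazole respectively).
Matching residues: R3, R4, R7, H11, K13, K15, K16, K17, K19, R21, K23, H25, H26.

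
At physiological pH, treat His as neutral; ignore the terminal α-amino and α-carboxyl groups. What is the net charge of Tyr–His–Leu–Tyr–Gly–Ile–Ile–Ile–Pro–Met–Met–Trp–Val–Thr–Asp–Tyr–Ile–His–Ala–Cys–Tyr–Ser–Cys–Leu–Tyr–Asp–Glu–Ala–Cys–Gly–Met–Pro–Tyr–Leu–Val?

At pH ~7.4 the Lys and Arg side chains are protonated (+1), the Asp and Glu side chains are deprotonated (−1), and with His taken as neutral all other side chains carry no charge.
Positive (K, R): none → +0.
Negative (D, E): Asp15, Asp26, Glu27 → −3.
Net charge = (+0) + (−3) = −3.

-3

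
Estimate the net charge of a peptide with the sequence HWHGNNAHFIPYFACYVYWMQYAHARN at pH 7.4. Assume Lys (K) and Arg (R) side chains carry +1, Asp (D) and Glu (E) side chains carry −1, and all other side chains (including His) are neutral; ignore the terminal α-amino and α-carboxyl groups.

+1

Positive (K, R): R26 → +1.
Negative (D, E): none → −0.
Net charge = (+1) + (−0) = +1.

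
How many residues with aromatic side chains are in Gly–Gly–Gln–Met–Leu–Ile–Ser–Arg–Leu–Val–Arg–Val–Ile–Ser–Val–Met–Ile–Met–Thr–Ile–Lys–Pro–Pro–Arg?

Phenylalanine (F), tryptophan (W), and tyrosine (Y) have aromatic ring side chains.
None of the 24 residues belong to this group.

0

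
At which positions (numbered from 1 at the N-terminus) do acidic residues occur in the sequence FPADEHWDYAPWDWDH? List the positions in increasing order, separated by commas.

4, 5, 8, 13, 15

Aspartate (D) and glutamate (E) have carboxylic-acid side chains and are the acidic amino acids.
Matching residues: D4, E5, D8, D13, D15.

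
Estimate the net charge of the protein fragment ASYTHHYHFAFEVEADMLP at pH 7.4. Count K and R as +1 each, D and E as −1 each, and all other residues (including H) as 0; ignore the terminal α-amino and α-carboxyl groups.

Positive (K, R): none → +0.
Negative (D, E): E12, E14, D16 → −3.
Net charge = (+0) + (−3) = −3.

-3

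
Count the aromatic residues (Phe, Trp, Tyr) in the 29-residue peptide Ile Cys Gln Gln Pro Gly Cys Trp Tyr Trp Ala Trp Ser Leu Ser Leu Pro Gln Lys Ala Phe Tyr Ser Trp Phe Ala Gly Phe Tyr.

Matching residues: Trp8, Tyr9, Trp10, Trp12, Phe21, Tyr22, Trp24, Phe25, Phe28, Tyr29.

10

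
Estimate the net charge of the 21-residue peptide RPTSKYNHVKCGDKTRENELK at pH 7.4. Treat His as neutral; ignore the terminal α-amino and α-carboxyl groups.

The side chains ionized at physiological pH are Lys/Arg (+1) and Asp/Glu (−1); with His treated as neutral, nothing else contributes.
Positive (K, R): R1, K5, K10, K14, R16, K21 → +6.
Negative (D, E): D13, E17, E19 → −3.
Net charge = (+6) + (−3) = +3.

+3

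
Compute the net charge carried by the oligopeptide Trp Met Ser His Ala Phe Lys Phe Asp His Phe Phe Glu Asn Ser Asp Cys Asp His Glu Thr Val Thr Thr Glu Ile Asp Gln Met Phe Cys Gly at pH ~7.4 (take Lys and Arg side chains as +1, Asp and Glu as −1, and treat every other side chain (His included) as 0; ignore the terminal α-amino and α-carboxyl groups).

Positive (K, R): Lys7 → +1.
Negative (D, E): Asp9, Glu13, Asp16, Asp18, Glu20, Glu25, Asp27 → −7.
Net charge = (+1) + (−7) = −6.

-6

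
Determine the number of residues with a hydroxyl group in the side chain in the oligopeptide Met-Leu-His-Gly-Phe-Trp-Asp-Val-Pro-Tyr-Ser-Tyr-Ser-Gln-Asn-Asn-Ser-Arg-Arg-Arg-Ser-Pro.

The –OH-bearing residues are Ser, Thr (aliphatic alcohols), and Tyr (phenol).
Matching residues: Tyr10, Ser11, Tyr12, Ser13, Ser17, Ser21.

6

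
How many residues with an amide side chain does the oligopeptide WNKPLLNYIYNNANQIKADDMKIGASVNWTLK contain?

Only N (asparagine) and Q (glutamine) carry a side-chain carboxamide.
Matching residues: N2, N7, N11, N12, N14, Q15, N28.

7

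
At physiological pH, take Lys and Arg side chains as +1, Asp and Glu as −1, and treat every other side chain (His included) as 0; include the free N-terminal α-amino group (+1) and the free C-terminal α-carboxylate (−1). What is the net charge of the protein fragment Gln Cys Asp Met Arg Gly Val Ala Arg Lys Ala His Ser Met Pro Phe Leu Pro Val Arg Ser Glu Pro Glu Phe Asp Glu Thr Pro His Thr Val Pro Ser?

Positive (K, R): Arg5, Arg9, Lys10, Arg20 → +4.
Negative (D, E): Asp3, Glu22, Glu24, Asp26, Glu27 → −5.
The N-terminus (+1) and C-terminus (−1) cancel.
Net charge = (+4) + (−5) = −1.

-1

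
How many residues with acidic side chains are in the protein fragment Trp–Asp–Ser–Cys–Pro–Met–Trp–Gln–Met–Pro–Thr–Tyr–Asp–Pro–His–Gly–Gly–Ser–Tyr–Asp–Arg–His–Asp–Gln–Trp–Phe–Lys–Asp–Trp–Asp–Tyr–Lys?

6

Aspartate (D) and glutamate (E) have carboxylic-acid side chains and are the acidic amino acids.
Matching residues: Asp2, Asp13, Asp20, Asp23, Asp28, Asp30.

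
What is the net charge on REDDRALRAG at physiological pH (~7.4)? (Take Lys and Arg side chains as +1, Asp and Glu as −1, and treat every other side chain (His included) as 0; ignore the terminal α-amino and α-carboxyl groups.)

Positive (K, R): R1, R5, R8 → +3.
Negative (D, E): E2, D3, D4 → −3.
Net charge = (+3) + (−3) = 0.

0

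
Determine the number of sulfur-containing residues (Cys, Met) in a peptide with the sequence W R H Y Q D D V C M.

2

Matching residues: C9, M10.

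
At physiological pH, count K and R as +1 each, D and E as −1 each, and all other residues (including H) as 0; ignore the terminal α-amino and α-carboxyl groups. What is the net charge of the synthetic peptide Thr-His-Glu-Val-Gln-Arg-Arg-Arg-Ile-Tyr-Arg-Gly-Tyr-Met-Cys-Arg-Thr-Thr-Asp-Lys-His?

Positive (K, R): Arg6, Arg7, Arg8, Arg11, Arg16, Lys20 → +6.
Negative (D, E): Glu3, Asp19 → −2.
Net charge = (+6) + (−2) = +4.

+4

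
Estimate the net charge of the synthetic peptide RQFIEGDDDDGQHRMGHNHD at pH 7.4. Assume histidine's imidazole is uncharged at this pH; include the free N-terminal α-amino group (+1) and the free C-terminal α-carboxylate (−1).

The side chains ionized at physiological pH are Lys/Arg (+1) and Asp/Glu (−1); with His treated as neutral, nothing else contributes.
Positive (K, R): R1, R14 → +2.
Negative (D, E): E5, D7, D8, D9, D10, D20 → −6.
The N-terminus (+1) and C-terminus (−1) cancel.
Net charge = (+2) + (−6) = −4.

-4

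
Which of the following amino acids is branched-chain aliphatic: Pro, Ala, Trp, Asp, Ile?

Ile

The BCAAs are Val, Leu, and Ile — aliphatic side chains with a branch point.
Of the listed options, only Ile belongs to this group.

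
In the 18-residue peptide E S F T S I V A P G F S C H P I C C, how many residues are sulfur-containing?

Only Cys (C) and Met (M) have a sulfur atom in the side chain.
Matching residues: C13, C17, C18.

3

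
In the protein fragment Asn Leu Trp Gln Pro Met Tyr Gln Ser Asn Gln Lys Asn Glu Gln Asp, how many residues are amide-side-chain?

The amide-side-chain residues are Asn (N) and Gln (Q).
Matching residues: Asn1, Gln4, Gln8, Asn10, Gln11, Asn13, Gln15.

7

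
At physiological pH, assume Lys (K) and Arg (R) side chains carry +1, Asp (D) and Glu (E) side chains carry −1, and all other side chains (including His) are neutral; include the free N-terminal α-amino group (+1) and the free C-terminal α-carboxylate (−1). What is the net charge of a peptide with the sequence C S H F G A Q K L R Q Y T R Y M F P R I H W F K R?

Positive (K, R): K8, R10, R14, R19, K24, R25 → +6.
Negative (D, E): none → −0.
The N-terminus (+1) and C-terminus (−1) cancel.
Net charge = (+6) + (−0) = +6.

+6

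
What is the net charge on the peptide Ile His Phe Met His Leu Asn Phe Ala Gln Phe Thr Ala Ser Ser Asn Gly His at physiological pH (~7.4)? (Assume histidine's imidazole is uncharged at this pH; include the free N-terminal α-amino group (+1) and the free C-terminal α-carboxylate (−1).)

The side chains ionized at physiological pH are Lys/Arg (+1) and Asp/Glu (−1); with His treated as neutral, nothing else contributes.
Positive (K, R): none → +0.
Negative (D, E): none → −0.
The N-terminus (+1) and C-terminus (−1) cancel.
Net charge = (+0) + (−0) = 0.

0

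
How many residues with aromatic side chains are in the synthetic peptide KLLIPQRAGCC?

F, W, and Y each carry an aromatic ring on the side chain.
None of the 11 residues belong to this group.

0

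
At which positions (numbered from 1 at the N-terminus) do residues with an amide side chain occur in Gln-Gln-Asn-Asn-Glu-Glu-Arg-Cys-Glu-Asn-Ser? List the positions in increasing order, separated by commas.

Asparagine (N) and glutamine (Q) have uncharged amide side chains.
Matching residues: Gln1, Gln2, Asn3, Asn4, Asn10.

1, 2, 3, 4, 10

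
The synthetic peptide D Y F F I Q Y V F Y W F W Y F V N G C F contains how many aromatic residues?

F, W, and Y each carry an aromatic ring on the side chain.
Matching residues: Y2, F3, F4, Y7, F9, Y10, W11, F12, W13, Y14, F15, F20.

12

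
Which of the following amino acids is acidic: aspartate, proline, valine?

aspartate

Only D (aspartate) and E (glutamate) carry a side-chain carboxylic acid.
Of the listed options, only aspartate belongs to this group.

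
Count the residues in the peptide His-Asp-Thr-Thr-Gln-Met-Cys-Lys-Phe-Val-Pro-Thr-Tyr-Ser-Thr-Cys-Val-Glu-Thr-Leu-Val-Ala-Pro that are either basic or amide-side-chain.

Basic: H, K, R. Amide-side-chain: N, Q.
Basic residues here: His1, Lys8 (2).
Amide-side-chain residues here: Gln5 (1).
The two groups share no amino acid, so total = 2 + 1 = 3.

3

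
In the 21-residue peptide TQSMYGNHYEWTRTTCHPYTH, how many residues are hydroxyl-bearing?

9

S, T, and Y are the three residues with a side-chain hydroxyl.
Matching residues: T1, S3, Y5, Y9, T12, T14, T15, Y19, T20.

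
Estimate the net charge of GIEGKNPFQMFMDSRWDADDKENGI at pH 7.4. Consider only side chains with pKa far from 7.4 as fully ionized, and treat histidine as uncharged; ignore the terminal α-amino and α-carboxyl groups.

The side chains ionized at physiological pH are Lys/Arg (+1) and Asp/Glu (−1); with His treated as neutral, nothing else contributes.
Positive (K, R): K5, R15, K21 → +3.
Negative (D, E): E3, D13, D17, D19, D20, E22 → −6.
Net charge = (+3) + (−6) = −3.

-3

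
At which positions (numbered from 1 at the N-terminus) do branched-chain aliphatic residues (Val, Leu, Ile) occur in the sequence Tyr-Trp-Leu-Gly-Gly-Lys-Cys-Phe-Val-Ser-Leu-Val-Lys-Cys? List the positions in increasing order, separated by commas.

3, 9, 11, 12

Matching residues: Leu3, Val9, Leu11, Val12.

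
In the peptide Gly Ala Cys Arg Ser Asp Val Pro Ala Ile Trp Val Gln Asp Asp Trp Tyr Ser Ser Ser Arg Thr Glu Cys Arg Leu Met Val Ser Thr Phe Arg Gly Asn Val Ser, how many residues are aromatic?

4

Phenylalanine (F), tryptophan (W), and tyrosine (Y) have aromatic ring side chains.
Matching residues: Trp11, Trp16, Tyr17, Phe31.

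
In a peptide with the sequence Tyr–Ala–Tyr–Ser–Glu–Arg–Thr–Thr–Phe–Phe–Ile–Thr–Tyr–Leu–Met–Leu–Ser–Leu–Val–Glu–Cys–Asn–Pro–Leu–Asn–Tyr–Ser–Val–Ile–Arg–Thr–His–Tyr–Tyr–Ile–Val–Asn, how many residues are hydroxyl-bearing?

Serine (S), threonine (T), and tyrosine (Y) each carry a hydroxyl group on the side chain.
Matching residues: Tyr1, Tyr3, Ser4, Thr7, Thr8, Thr12, Tyr13, Ser17, Tyr26, Ser27, Thr31, Tyr33, Tyr34.

13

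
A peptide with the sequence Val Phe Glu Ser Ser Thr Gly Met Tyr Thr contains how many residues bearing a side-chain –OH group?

The –OH-bearing residues are Ser, Thr (aliphatic alcohols), and Tyr (phenol).
Matching residues: Ser4, Ser5, Thr6, Tyr9, Thr10.

5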